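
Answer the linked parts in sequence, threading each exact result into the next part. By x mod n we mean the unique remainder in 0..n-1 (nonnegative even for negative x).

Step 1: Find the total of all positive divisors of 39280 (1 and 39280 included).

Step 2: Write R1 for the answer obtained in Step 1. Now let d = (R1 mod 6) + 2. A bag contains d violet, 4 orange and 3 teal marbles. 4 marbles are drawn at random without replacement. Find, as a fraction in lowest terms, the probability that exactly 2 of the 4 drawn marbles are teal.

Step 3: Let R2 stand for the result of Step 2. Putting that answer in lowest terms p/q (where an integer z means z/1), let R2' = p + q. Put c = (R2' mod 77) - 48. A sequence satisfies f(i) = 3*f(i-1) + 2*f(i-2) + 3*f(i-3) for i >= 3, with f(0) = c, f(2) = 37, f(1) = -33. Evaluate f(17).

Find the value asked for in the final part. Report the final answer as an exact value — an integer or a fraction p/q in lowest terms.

-3493803450

Step 1: 39280 = 2^4 * 5 * 491; sigma = (1 + 2 + 4 + 8 + 16) * (1 + 5) * (1 + 491) = 31 * 6 * 492 = 91512; answer 91512
Step 2: R1 = 91512; d = 2; total draws C(9,4) = 126; favorable C(3,2)*C(6,2) = 45; P = 5/14; answer 5/14
Step 3: R2 = 5/14; threaded value p + q = 19; c = -29; f(3) = 3*(37) + 2*(-33) + 3*(-29) = -42; iterating: f(3)=-42, f(4)=-151, f(5)=-426, f(6)=-1706, f(7)=-6423, f(8)=-23959, f(9)=-89841, f(10)=-336710, f(11)=-1261689, f(12)=-4728010, f(13)=-17717538, f(14)=-66393701, f(15)=-248800209, f(16)=-932340643, f(17)=-3493803450; answer -3493803450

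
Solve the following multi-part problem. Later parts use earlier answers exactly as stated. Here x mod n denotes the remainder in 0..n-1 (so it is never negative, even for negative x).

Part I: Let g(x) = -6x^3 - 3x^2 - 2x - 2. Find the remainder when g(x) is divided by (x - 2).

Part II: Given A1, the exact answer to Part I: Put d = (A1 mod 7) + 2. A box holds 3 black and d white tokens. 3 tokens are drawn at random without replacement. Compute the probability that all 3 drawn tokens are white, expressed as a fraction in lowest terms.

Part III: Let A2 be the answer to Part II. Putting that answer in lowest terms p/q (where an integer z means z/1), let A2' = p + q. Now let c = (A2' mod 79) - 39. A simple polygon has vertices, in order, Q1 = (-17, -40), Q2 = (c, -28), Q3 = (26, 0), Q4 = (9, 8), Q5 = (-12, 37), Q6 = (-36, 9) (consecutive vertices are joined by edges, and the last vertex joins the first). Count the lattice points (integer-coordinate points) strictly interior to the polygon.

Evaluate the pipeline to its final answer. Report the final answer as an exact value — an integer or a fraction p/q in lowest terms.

Part I: remainder = value at the root: -6*(2)^3 - 3*(2)^2 - 2*(2)^1 - 2 = (-48) + (-12) + (-4) + (-2) = -66; answer -66
Part II: A1 = -66; d = 6; total draws C(9,3) = 84; favorable C(6,3) = 20; P = 5/21; answer 5/21
Part III: A2 = 5/21; threaded value p + q = 26; c = -13; cross terms: (-17*-28 - -13*-40)=-44, (-13*0 - 26*-28)=728, (26*8 - 9*0)=208, (9*37 - -12*8)=429, (-12*9 - -36*37)=1224, (-36*-40 - -17*9)=1593; twice the area = |4138| = 4138; area = 2069; boundary points = 4 + 1 + 1 + 1 + 4 + 1 = 12; strictly interior points = area - boundary/2 + 1 = 2064; answer 2064

2064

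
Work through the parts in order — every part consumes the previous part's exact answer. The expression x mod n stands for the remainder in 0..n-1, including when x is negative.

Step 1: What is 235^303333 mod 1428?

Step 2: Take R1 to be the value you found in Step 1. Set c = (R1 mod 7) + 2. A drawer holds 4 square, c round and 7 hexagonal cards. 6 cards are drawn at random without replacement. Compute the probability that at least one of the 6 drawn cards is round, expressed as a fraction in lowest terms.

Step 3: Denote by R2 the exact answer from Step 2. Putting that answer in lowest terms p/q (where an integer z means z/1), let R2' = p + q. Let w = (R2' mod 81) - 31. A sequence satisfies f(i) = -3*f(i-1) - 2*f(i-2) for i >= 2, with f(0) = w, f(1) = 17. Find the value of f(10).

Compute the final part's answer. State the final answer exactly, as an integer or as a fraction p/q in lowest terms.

Step 1: squarings mod 1428: 235^1=235, 235^2=961, 235^4=1033, 235^8=373, 235^16=613, 235^32=205, 235^64=613, 235^128=205, 235^256=613, 235^512=205, 235^1024=613, 235^2048=205, 235^4096=613, 235^8192=205, 235^16384=613, 235^32768=205, 235^65536=613, 235^131072=205, 235^262144=613; 235^303333 = 235^1 * 235^4 * 235^32 * 235^64 * 235^128 * 235^8192 * 235^32768 * 235^262144 = 1219 (mod 1428); answer 1219
Step 2: R1 = 1219; c = 3; total draws C(14,6) = 3003; complement C(11,6) = 462; favorable 3003 - 462 = 2541; P = 11/13; answer 11/13
Step 3: R2 = 11/13; threaded value p + q = 24; w = -7; f(2) = -3*(17) - 2*(-7) = -37; iterating: f(2)=-37, f(3)=77, f(4)=-157, f(5)=317, f(6)=-637, f(7)=1277, f(8)=-2557, f(9)=5117, f(10)=-10237; answer -10237

-10237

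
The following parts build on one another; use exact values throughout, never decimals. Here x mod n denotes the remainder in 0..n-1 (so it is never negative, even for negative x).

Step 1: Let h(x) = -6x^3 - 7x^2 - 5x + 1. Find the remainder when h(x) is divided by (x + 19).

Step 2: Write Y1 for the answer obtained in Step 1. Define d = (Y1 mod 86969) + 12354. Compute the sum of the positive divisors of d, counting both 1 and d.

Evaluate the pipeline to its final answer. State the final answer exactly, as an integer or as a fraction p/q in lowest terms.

Step 1: remainder = value at the root: -6*(-19)^3 - 7*(-19)^2 - 5*(-19)^1 + 1 = (41154) + (-2527) + (95) + (1) = 38723; answer 38723
Step 2: Y1 = 38723; d = 51077; 51077 = 13 * 3929; sigma = (1 + 13) * (1 + 3929) = 14 * 3930 = 55020; answer 55020

55020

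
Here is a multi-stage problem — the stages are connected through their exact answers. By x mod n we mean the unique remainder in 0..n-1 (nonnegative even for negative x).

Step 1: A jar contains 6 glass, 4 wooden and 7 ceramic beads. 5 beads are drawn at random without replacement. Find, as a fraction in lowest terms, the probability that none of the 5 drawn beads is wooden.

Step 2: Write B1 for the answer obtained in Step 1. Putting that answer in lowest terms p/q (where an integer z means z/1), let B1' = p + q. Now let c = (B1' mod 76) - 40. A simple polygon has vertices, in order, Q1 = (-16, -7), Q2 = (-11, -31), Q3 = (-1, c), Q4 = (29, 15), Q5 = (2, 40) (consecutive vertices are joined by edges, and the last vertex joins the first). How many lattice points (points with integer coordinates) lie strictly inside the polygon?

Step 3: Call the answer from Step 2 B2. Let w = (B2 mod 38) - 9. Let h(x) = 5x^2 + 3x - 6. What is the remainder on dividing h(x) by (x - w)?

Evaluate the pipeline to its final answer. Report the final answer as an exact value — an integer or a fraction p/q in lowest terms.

Step 1: total draws C(17,5) = 6188; favorable C(13,5) = 1287; P = 99/476; answer 99/476
Step 2: B1 = 99/476; threaded value p + q = 575; c = 3; cross terms: (-16*-31 - -11*-7)=419, (-11*3 - -1*-31)=-64, (-1*15 - 29*3)=-102, (29*40 - 2*15)=1130, (2*-7 - -16*40)=626; twice the area = |2009| = 2009; area = 2009/2; boundary points = 1 + 2 + 6 + 1 + 1 = 11; strictly interior points = area - boundary/2 + 1 = 1000; answer 1000
Step 3: B2 = 1000; w = 3; remainder = value at the root: 5*(3)^2 + 3*(3)^1 - 6 = (45) + (9) + (-6) = 48; answer 48

48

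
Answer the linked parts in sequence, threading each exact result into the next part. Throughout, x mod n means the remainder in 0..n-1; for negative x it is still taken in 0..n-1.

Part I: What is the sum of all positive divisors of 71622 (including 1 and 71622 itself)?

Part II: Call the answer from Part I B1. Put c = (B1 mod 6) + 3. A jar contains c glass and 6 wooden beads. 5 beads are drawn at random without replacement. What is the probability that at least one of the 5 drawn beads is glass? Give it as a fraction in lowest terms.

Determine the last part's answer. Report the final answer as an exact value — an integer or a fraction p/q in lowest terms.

Part I: 71622 = 2 * 3^2 * 23 * 173; sigma = (1 + 2) * (1 + 3 + 9) * (1 + 23) * (1 + 173) = 3 * 13 * 24 * 174 = 162864; answer 162864
Part II: B1 = 162864; c = 3; total draws C(9,5) = 126; complement C(6,5) = 6; favorable 126 - 6 = 120; P = 20/21; answer 20/21

20/21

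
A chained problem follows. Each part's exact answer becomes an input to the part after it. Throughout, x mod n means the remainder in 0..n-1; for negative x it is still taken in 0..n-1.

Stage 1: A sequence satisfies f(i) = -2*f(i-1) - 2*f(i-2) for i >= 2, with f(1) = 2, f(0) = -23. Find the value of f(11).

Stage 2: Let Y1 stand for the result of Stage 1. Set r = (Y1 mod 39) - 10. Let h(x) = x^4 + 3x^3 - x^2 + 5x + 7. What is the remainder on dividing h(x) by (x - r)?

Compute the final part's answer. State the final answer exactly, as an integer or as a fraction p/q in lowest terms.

Stage 1: f(2) = -2*(2) - 2*(-23) = 42; iterating: f(2)=42, f(3)=-88, f(4)=92, f(5)=-8, f(6)=-168, f(7)=352, f(8)=-368, f(9)=32, f(10)=672, f(11)=-1408; answer -1408
Stage 2: Y1 = -1408; r = 25; remainder = value at the root: 1*(25)^4 + 3*(25)^3 - 1*(25)^2 + 5*(25)^1 + 7 = (390625) + (46875) + (-625) + (125) + (7) = 437007; answer 437007

437007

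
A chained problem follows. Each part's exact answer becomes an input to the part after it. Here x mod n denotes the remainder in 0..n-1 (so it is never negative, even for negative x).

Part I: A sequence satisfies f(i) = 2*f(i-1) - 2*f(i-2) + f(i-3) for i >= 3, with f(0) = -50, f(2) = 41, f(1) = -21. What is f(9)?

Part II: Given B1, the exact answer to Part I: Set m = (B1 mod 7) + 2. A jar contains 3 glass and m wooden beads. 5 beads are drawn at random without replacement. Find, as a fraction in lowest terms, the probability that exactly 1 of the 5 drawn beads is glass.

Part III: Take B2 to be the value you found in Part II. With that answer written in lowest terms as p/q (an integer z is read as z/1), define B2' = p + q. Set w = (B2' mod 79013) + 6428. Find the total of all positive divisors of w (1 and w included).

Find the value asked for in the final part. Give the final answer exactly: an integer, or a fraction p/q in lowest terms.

9856

Part I: f(3) = 2*(41) - 2*(-21) + 1*(-50) = 74; iterating: f(3)=74, f(4)=45, f(5)=-17, f(6)=-50, f(7)=-21, f(8)=41, f(9)=74; answer 74
Part II: B1 = 74; m = 6; total draws C(9,5) = 126; favorable C(3,1)*C(6,4) = 45; P = 5/14; answer 5/14
Part III: B2 = 5/14; threaded value p + q = 19; w = 6447; 6447 = 3 * 7 * 307; sigma = (1 + 3) * (1 + 7) * (1 + 307) = 4 * 8 * 308 = 9856; answer 9856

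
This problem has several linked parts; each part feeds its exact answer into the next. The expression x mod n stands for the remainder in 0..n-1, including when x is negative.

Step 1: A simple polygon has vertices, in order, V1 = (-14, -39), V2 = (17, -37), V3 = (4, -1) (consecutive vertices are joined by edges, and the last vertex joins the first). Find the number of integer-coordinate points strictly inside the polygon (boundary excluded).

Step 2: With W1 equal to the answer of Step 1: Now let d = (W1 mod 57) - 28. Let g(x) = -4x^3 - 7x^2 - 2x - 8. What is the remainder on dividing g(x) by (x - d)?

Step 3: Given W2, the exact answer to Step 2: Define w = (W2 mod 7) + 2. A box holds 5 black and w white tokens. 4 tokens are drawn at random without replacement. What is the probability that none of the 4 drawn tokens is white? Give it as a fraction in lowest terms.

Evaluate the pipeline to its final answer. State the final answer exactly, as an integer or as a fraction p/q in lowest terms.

Step 1: cross terms: (-14*-37 - 17*-39)=1181, (17*-1 - 4*-37)=131, (4*-39 - -14*-1)=-170; twice the area = |1142| = 1142; area = 571; boundary points = 1 + 1 + 2 = 4; strictly interior points = area - boundary/2 + 1 = 570; answer 570
Step 2: W1 = 570; d = -28; remainder = value at the root: -4*(-28)^3 - 7*(-28)^2 - 2*(-28)^1 - 8 = (87808) + (-5488) + (56) + (-8) = 82368; answer 82368
Step 3: W2 = 82368; w = 8; total draws C(13,4) = 715; favorable C(5,4) = 5; P = 1/143; answer 1/143

1/143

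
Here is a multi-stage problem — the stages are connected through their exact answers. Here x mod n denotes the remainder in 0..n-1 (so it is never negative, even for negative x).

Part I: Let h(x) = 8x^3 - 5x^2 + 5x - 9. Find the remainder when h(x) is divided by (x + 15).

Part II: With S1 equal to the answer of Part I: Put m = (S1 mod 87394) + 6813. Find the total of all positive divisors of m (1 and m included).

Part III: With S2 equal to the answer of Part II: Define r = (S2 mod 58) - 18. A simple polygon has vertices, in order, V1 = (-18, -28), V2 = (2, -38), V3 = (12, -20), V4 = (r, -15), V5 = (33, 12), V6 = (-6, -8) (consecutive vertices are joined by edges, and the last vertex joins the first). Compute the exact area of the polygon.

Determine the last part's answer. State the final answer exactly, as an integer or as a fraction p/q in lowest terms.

Part I: remainder = value at the root: 8*(-15)^3 - 5*(-15)^2 + 5*(-15)^1 - 9 = (-27000) + (-1125) + (-75) + (-9) = -28209; answer -28209
Part II: S1 = -28209; m = 65998; 65998 = 2 * 32999; sigma = (1 + 2) * (1 + 32999) = 3 * 33000 = 99000; answer 99000
Part III: S2 = 99000; r = 34; cross terms: (-18*-38 - 2*-28)=740, (2*-20 - 12*-38)=416, (12*-15 - 34*-20)=500, (34*12 - 33*-15)=903, (33*-8 - -6*12)=-192, (-6*-28 - -18*-8)=24; twice the area = |2391| = 2391; area = 2391/2; answer 2391/2

2391/2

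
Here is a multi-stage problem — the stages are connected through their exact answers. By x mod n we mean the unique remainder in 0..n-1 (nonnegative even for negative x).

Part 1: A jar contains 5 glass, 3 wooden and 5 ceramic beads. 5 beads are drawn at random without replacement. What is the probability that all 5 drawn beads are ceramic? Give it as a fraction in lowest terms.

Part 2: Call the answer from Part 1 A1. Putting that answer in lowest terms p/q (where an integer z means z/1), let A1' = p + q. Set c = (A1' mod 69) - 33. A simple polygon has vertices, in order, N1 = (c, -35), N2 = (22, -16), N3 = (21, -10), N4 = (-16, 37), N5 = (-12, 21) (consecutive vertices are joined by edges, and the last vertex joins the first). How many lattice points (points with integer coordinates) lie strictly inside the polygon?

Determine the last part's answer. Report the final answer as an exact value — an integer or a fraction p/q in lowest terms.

Part 1: total draws C(13,5) = 1287; favorable C(5,5) = 1; P = 1/1287; answer 1/1287
Part 2: A1 = 1/1287; threaded value p + q = 1288; c = 13; cross terms: (13*-16 - 22*-35)=562, (22*-10 - 21*-16)=116, (21*37 - -16*-10)=617, (-16*21 - -12*37)=108, (-12*-35 - 13*21)=147; twice the area = |1550| = 1550; area = 775; boundary points = 1 + 1 + 1 + 4 + 1 = 8; strictly interior points = area - boundary/2 + 1 = 772; answer 772

772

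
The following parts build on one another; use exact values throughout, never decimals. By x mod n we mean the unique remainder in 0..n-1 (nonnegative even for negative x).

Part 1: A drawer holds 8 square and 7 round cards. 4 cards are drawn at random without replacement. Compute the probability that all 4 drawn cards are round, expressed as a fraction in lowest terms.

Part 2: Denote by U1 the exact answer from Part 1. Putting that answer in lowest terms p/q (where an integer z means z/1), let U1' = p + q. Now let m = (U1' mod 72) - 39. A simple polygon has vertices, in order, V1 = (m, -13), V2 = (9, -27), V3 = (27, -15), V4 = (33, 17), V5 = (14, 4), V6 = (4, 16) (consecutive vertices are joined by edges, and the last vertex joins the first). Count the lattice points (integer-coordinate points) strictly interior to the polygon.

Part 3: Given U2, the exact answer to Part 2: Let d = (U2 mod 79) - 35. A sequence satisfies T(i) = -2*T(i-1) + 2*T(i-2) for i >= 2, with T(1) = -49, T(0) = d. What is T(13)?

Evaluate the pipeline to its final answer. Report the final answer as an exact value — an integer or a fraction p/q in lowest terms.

Part 1: total draws C(15,4) = 1365; favorable C(7,4) = 35; P = 1/39; answer 1/39
Part 2: U1 = 1/39; threaded value p + q = 40; m = 1; cross terms: (1*-27 - 9*-13)=90, (9*-15 - 27*-27)=594, (27*17 - 33*-15)=954, (33*4 - 14*17)=-106, (14*16 - 4*4)=208, (4*-13 - 1*16)=-68; twice the area = |1672| = 1672; area = 836; boundary points = 2 + 6 + 2 + 1 + 2 + 1 = 14; strictly interior points = area - boundary/2 + 1 = 830; answer 830
Part 3: U2 = 830; d = 5; T(2) = -2*(-49) + 2*(5) = 108; iterating: T(2)=108, T(3)=-314, T(4)=844, T(5)=-2316, T(6)=6320, T(7)=-17272, T(8)=47184, T(9)=-128912, T(10)=352192, T(11)=-962208, T(12)=2628800, T(13)=-7182016; answer -7182016

-7182016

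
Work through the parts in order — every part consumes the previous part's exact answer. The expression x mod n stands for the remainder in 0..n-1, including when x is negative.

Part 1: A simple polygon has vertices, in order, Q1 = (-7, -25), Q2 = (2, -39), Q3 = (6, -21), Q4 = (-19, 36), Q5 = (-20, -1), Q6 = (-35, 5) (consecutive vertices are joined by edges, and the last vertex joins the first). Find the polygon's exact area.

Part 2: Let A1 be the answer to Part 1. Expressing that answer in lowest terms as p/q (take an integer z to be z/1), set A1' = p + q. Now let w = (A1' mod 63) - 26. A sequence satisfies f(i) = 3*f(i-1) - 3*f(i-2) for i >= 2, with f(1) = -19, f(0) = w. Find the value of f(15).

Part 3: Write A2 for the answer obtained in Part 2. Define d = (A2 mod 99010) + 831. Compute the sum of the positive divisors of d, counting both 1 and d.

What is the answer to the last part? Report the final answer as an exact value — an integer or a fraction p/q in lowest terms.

11970

Part 1: cross terms: (-7*-39 - 2*-25)=323, (2*-21 - 6*-39)=192, (6*36 - -19*-21)=-183, (-19*-1 - -20*36)=739, (-20*5 - -35*-1)=-135, (-35*-25 - -7*5)=910; twice the area = |1846| = 1846; area = 923; answer 923
Part 2: A1 = 923; threaded value p + q = 924; w = 16; f(2) = 3*(-19) - 3*(16) = -105; iterating: f(2)=-105, f(3)=-258, f(4)=-459, f(5)=-603, f(6)=-432, f(7)=513, f(8)=2835, f(9)=6966, f(10)=12393, f(11)=16281, f(12)=11664, f(13)=-13851, f(14)=-76545, f(15)=-188082; answer -188082
Part 3: A2 = -188082; d = 10769; 10769 = 11^2 * 89; sigma = (1 + 11 + 121) * (1 + 89) = 133 * 90 = 11970; answer 11970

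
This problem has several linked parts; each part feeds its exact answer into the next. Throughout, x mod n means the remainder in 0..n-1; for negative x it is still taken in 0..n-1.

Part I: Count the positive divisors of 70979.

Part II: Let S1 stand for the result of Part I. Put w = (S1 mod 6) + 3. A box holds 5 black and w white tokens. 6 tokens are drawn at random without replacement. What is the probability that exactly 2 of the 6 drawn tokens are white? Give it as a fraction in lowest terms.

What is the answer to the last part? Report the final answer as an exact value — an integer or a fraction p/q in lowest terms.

Part I: 70979 is prime, so its only divisors are 1 and 70979; count = 2; answer 2
Part II: S1 = 2; w = 5; total draws C(10,6) = 210; favorable C(5,2)*C(5,4) = 50; P = 5/21; answer 5/21

5/21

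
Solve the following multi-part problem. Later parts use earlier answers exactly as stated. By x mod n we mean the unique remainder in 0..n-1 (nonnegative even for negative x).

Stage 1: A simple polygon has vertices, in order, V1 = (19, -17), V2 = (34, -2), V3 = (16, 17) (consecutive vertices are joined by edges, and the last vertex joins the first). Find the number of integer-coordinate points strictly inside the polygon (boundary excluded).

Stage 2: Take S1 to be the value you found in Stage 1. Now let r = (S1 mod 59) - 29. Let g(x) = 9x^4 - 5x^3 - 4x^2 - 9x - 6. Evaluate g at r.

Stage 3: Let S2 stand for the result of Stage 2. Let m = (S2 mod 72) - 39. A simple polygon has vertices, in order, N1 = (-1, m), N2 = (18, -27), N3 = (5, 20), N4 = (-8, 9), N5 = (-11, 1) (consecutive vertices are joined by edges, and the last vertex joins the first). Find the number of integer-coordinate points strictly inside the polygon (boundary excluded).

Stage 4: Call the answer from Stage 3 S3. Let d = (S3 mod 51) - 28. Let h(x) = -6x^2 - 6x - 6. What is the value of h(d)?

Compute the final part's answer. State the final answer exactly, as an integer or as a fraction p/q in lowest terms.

Stage 1: cross terms: (19*-2 - 34*-17)=540, (34*17 - 16*-2)=610, (16*-17 - 19*17)=-595; twice the area = |555| = 555; area = 555/2; boundary points = 15 + 1 + 1 = 17; strictly interior points = area - boundary/2 + 1 = 270; answer 270
Stage 2: S1 = 270; r = 5; 9*(5)^4 - 5*(5)^3 - 4*(5)^2 - 9*(5)^1 - 6 = (5625) + (-625) + (-100) + (-45) + (-6) = 4849; answer 4849
Stage 3: S2 = 4849; m = -14; cross terms: (-1*-27 - 18*-14)=279, (18*20 - 5*-27)=495, (5*9 - -8*20)=205, (-8*1 - -11*9)=91, (-11*-14 - -1*1)=155; twice the area = |1225| = 1225; area = 1225/2; boundary points = 1 + 1 + 1 + 1 + 5 = 9; strictly interior points = area - boundary/2 + 1 = 609; answer 609
Stage 4: S3 = 609; d = 20; -6*(20)^2 - 6*(20)^1 - 6 = (-2400) + (-120) + (-6) = -2526; answer -2526

-2526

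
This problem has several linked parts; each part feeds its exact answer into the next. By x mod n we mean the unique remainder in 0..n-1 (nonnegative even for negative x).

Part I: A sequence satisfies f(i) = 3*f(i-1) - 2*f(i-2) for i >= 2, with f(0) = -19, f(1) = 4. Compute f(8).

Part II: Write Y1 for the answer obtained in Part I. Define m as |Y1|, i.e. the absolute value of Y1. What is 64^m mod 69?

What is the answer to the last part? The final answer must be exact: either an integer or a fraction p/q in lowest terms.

49

Part I: f(2) = 3*(4) - 2*(-19) = 50; iterating: f(2)=50, f(3)=142, f(4)=326, f(5)=694, f(6)=1430, f(7)=2902, f(8)=5846; answer 5846
Part II: Y1 = 5846; m = 5846; squarings mod 69: 64^1=64, 64^2=25, 64^4=4, 64^8=16, 64^16=49, 64^32=55, 64^64=58, 64^128=52, 64^256=13, 64^512=31, 64^1024=64, 64^2048=25, 64^4096=4; 64^5846 = 64^2 * 64^4 * 64^16 * 64^64 * 64^128 * 64^512 * 64^1024 * 64^4096 = 49 (mod 69); answer 49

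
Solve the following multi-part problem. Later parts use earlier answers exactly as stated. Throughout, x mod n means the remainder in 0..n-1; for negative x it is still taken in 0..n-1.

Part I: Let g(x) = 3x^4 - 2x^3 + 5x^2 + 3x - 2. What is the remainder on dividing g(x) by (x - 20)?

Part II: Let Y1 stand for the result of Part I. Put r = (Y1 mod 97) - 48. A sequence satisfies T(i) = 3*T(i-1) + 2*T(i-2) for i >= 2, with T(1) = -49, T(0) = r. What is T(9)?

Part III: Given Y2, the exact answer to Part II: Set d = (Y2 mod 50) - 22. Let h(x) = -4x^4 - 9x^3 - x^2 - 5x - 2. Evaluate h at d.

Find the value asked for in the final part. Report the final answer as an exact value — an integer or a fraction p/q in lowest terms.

Part I: remainder = value at the root: 3*(20)^4 - 2*(20)^3 + 5*(20)^2 + 3*(20)^1 - 2 = (480000) + (-16000) + (2000) + (60) + (-2) = 466058; answer 466058
Part II: Y1 = 466058; r = 22; T(2) = 3*(-49) + 2*(22) = -103; iterating: T(2)=-103, T(3)=-407, T(4)=-1427, T(5)=-5095, T(6)=-18139, T(7)=-64607, T(8)=-230099, T(9)=-819511; answer -819511
Part III: Y2 = -819511; d = 17; -4*(17)^4 - 9*(17)^3 - 1*(17)^2 - 5*(17)^1 - 2 = (-334084) + (-44217) + (-289) + (-85) + (-2) = -378677; answer -378677

-378677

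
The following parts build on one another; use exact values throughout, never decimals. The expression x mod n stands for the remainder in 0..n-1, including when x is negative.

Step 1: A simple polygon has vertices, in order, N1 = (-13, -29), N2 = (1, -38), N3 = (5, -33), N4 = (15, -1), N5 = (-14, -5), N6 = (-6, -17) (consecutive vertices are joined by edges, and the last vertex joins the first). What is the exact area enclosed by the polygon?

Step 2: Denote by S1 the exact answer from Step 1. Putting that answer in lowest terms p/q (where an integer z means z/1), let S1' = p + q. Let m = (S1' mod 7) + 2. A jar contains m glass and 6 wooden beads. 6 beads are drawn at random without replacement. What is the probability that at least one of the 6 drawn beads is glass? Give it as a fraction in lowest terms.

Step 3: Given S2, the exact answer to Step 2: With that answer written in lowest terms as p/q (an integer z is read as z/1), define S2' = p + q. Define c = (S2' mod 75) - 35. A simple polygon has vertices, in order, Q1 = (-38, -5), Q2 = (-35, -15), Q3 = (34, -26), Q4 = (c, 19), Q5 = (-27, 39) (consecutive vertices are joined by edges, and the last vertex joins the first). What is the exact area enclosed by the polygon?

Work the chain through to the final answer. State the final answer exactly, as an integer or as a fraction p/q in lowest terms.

2641/2

Step 1: cross terms: (-13*-38 - 1*-29)=523, (1*-33 - 5*-38)=157, (5*-1 - 15*-33)=490, (15*-5 - -14*-1)=-89, (-14*-17 - -6*-5)=208, (-6*-29 - -13*-17)=-47; twice the area = |1242| = 1242; area = 621; answer 621
Step 2: S1 = 621; threaded value p + q = 622; m = 8; total draws C(14,6) = 3003; complement C(6,6) = 1; favorable 3003 - 1 = 3002; P = 3002/3003; answer 3002/3003
Step 3: S2 = 3002/3003; threaded value p + q = 6005; c = -30; cross terms: (-38*-15 - -35*-5)=395, (-35*-26 - 34*-15)=1420, (34*19 - -30*-26)=-134, (-30*39 - -27*19)=-657, (-27*-5 - -38*39)=1617; twice the area = |2641| = 2641; area = 2641/2; answer 2641/2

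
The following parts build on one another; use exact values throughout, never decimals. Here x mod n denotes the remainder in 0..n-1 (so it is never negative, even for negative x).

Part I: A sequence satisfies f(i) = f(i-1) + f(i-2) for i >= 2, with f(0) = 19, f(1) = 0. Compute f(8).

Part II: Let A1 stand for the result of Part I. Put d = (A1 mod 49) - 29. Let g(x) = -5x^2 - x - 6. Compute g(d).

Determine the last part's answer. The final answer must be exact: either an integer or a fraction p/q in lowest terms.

-3624

Part I: f(2) = 1*(0) + 1*(19) = 19; iterating: f(2)=19, f(3)=19, f(4)=38, f(5)=57, f(6)=95, f(7)=152, f(8)=247; answer 247
Part II: A1 = 247; d = -27; -5*(-27)^2 - 1*(-27)^1 - 6 = (-3645) + (27) + (-6) = -3624; answer -3624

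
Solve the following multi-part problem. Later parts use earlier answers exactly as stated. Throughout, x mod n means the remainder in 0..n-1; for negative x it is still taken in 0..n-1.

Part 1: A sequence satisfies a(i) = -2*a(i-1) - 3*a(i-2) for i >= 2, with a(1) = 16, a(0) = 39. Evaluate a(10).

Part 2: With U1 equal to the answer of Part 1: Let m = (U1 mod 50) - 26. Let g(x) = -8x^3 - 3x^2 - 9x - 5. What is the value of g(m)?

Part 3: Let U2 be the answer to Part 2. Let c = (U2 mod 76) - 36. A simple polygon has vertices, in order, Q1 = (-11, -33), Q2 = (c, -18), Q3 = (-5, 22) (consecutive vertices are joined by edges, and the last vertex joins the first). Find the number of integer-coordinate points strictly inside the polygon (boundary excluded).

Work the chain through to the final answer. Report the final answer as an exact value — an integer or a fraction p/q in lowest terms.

535

Part 1: a(2) = -2*(16) - 3*(39) = -149; iterating: a(2)=-149, a(3)=250, a(4)=-53, a(5)=-644, a(6)=1447, a(7)=-962, a(8)=-2417, a(9)=7720, a(10)=-8189; answer -8189
Part 2: U1 = -8189; m = -15; -8*(-15)^3 - 3*(-15)^2 - 9*(-15)^1 - 5 = (27000) + (-675) + (135) + (-5) = 26455; answer 26455
Part 3: U2 = 26455; c = -29; cross terms: (-11*-18 - -29*-33)=-759, (-29*22 - -5*-18)=-728, (-5*-33 - -11*22)=407; twice the area = |-1080| = 1080; area = 540; boundary points = 3 + 8 + 1 = 12; strictly interior points = area - boundary/2 + 1 = 535; answer 535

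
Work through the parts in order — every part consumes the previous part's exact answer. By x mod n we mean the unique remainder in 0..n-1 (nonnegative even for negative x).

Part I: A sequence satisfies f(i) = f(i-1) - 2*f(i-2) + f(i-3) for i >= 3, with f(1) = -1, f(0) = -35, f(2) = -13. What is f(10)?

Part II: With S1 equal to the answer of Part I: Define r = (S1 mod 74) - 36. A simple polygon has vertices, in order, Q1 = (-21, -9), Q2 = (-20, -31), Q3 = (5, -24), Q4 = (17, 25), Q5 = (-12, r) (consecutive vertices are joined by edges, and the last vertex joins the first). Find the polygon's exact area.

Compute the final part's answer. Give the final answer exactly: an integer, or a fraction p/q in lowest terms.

2503/2

Part I: f(3) = 1*(-13) - 2*(-1) + 1*(-35) = -46; iterating: f(3)=-46, f(4)=-21, f(5)=58, f(6)=54, f(7)=-83, f(8)=-133, f(9)=87, f(10)=270; answer 270
Part II: S1 = 270; r = 12; cross terms: (-21*-31 - -20*-9)=471, (-20*-24 - 5*-31)=635, (5*25 - 17*-24)=533, (17*12 - -12*25)=504, (-12*-9 - -21*12)=360; twice the area = |2503| = 2503; area = 2503/2; answer 2503/2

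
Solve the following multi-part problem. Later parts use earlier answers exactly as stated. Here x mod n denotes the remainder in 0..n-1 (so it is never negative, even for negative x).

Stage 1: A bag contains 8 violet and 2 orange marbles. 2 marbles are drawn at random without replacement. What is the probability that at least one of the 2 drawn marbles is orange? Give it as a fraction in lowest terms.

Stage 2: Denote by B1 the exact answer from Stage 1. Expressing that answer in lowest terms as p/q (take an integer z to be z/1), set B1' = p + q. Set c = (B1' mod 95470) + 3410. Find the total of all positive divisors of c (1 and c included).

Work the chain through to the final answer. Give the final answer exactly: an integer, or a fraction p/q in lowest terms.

7936

Stage 1: total draws C(10,2) = 45; complement C(8,2) = 28; favorable 45 - 28 = 17; P = 17/45; answer 17/45
Stage 2: B1 = 17/45; threaded value p + q = 62; c = 3472; 3472 = 2^4 * 7 * 31; sigma = (1 + 2 + 4 + 8 + 16) * (1 + 7) * (1 + 31) = 31 * 8 * 32 = 7936; answer 7936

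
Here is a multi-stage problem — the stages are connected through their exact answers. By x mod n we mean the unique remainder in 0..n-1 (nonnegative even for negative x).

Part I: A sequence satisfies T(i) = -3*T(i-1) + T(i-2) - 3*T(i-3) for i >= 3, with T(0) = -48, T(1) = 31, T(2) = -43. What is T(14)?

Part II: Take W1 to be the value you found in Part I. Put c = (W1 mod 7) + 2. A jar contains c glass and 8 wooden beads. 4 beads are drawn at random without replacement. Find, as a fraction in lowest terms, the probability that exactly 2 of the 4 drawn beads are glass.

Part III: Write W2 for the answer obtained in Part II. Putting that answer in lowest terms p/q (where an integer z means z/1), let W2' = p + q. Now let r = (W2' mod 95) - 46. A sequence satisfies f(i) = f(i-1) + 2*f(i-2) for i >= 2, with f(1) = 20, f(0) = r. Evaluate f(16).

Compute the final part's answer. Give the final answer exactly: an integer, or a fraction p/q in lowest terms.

109210

Part I: T(3) = -3*(-43) + 1*(31) - 3*(-48) = 304; iterating: T(3)=304, T(4)=-1048, T(5)=3577, T(6)=-12691, T(7)=44794, T(8)=-157804, T(9)=556279, T(10)=-1961023, T(11)=6912760, T(12)=-24368140, T(13)=85900249, T(14)=-302807167; answer -302807167
Part II: W1 = -302807167; c = 4; total draws C(12,4) = 495; favorable C(4,2)*C(8,2) = 168; P = 56/165; answer 56/165
Part III: W2 = 56/165; threaded value p + q = 221; r = -15; f(2) = 1*(20) + 2*(-15) = -10; iterating: f(2)=-10, f(3)=30, f(4)=10, f(5)=70, f(6)=90, f(7)=230, f(8)=410, f(9)=870, f(10)=1690, f(11)=3430, f(12)=6810, f(13)=13670, f(14)=27290, f(15)=54630, f(16)=109210; answer 109210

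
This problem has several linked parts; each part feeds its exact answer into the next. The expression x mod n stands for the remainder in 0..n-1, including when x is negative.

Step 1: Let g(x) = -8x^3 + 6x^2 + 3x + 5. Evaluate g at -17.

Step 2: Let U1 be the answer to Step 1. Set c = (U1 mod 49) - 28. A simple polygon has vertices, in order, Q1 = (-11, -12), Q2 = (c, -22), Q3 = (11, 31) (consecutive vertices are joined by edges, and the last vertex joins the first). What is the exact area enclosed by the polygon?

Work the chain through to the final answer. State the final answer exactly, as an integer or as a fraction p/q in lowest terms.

693/2

Step 1: -8*(-17)^3 + 6*(-17)^2 + 3*(-17)^1 + 5 = (39304) + (1734) + (-51) + (5) = 40992; answer 40992
Step 2: U1 = 40992; c = 0; cross terms: (-11*-22 - 0*-12)=242, (0*31 - 11*-22)=242, (11*-12 - -11*31)=209; twice the area = |693| = 693; area = 693/2; answer 693/2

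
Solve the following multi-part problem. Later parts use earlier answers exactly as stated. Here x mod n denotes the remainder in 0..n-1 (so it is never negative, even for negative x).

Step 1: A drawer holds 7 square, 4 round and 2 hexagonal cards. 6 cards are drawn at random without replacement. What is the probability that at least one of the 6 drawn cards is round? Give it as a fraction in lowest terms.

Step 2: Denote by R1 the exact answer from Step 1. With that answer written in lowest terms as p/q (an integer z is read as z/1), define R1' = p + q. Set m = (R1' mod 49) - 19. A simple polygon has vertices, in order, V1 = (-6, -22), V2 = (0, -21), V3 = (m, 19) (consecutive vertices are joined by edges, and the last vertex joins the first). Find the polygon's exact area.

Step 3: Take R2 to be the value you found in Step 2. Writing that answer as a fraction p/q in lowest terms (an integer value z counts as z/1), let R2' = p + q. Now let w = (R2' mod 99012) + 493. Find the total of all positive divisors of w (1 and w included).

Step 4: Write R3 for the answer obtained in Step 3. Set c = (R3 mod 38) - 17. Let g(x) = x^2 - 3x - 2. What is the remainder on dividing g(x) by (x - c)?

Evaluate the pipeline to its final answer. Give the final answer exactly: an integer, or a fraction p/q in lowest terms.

Step 1: total draws C(13,6) = 1716; complement C(9,6) = 84; favorable 1716 - 84 = 1632; P = 136/143; answer 136/143
Step 2: R1 = 136/143; threaded value p + q = 279; m = 15; cross terms: (-6*-21 - 0*-22)=126, (0*19 - 15*-21)=315, (15*-22 - -6*19)=-216; twice the area = |225| = 225; area = 225/2; answer 225/2
Step 3: R2 = 225/2; threaded value p + q = 227; w = 720; 720 = 2^4 * 3^2 * 5; sigma = (1 + 2 + 4 + 8 + 16) * (1 + 3 + 9) * (1 + 5) = 31 * 13 * 6 = 2418; answer 2418
Step 4: R3 = 2418; c = 7; remainder = value at the root: 1*(7)^2 - 3*(7)^1 - 2 = (49) + (-21) + (-2) = 26; answer 26

26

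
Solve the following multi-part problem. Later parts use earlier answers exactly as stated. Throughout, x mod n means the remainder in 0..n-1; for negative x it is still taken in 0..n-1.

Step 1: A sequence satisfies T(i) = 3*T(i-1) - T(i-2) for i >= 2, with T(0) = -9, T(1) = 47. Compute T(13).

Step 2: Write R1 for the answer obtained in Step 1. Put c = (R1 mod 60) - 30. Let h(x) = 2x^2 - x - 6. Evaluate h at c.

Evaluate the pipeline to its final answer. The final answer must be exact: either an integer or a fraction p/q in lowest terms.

99

Step 1: T(2) = 3*(47) - 1*(-9) = 150; iterating: T(2)=150, T(3)=403, T(4)=1059, T(5)=2774, T(6)=7263, T(7)=19015, T(8)=49782, T(9)=130331, T(10)=341211, T(11)=893302, T(12)=2338695, T(13)=6122783; answer 6122783
Step 2: R1 = 6122783; c = -7; 2*(-7)^2 - 1*(-7)^1 - 6 = (98) + (7) + (-6) = 99; answer 99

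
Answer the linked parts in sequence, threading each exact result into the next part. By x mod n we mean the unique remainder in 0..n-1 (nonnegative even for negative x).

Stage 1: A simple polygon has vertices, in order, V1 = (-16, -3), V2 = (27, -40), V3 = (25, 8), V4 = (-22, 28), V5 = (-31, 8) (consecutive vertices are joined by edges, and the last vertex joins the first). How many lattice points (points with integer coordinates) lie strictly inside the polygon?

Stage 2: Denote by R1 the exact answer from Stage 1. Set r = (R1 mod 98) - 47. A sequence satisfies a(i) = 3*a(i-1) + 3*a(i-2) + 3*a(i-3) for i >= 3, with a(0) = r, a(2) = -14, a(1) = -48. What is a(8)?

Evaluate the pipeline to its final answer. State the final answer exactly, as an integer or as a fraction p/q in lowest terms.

-64062

Stage 1: cross terms: (-16*-40 - 27*-3)=721, (27*8 - 25*-40)=1216, (25*28 - -22*8)=876, (-22*8 - -31*28)=692, (-31*-3 - -16*8)=221; twice the area = |3726| = 3726; area = 1863; boundary points = 1 + 2 + 1 + 1 + 1 = 6; strictly interior points = area - boundary/2 + 1 = 1861; answer 1861
Stage 2: R1 = 1861; r = 50; a(3) = 3*(-14) + 3*(-48) + 3*(50) = -36; iterating: a(3)=-36, a(4)=-294, a(5)=-1032, a(6)=-4086, a(7)=-16236, a(8)=-64062; answer -64062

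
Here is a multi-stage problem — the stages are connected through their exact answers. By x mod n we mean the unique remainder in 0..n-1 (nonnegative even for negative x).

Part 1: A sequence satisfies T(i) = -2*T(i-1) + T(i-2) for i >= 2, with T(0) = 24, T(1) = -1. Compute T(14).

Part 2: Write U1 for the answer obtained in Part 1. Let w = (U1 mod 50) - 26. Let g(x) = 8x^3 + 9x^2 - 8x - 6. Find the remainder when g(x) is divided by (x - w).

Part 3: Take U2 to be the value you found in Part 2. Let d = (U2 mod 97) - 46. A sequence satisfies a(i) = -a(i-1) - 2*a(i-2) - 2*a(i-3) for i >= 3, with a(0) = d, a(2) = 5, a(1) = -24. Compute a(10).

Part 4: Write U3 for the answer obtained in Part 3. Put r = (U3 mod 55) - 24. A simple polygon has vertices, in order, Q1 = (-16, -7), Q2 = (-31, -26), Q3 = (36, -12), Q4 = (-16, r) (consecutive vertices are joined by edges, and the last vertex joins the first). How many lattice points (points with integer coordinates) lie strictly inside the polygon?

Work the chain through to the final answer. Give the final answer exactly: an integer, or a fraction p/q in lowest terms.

1372

Part 1: T(2) = -2*(-1) + 1*(24) = 26; iterating: T(2)=26, T(3)=-53, T(4)=132, T(5)=-317, T(6)=766, T(7)=-1849, T(8)=4464, T(9)=-10777, T(10)=26018, T(11)=-62813, T(12)=151644, T(13)=-366101, T(14)=883846; answer 883846
Part 2: U1 = 883846; w = 20; remainder = value at the root: 8*(20)^3 + 9*(20)^2 - 8*(20)^1 - 6 = (64000) + (3600) + (-160) + (-6) = 67434; answer 67434
Part 3: U2 = 67434; d = -27; a(3) = -1*(5) - 2*(-24) - 2*(-27) = 97; iterating: a(3)=97, a(4)=-59, a(5)=-145, a(6)=69, a(7)=339, a(8)=-187, a(9)=-629, a(10)=325; answer 325
Part 4: U3 = 325; r = 26; cross terms: (-16*-26 - -31*-7)=199, (-31*-12 - 36*-26)=1308, (36*26 - -16*-12)=744, (-16*-7 - -16*26)=528; twice the area = |2779| = 2779; area = 2779/2; boundary points = 1 + 1 + 2 + 33 = 37; strictly interior points = area - boundary/2 + 1 = 1372; answer 1372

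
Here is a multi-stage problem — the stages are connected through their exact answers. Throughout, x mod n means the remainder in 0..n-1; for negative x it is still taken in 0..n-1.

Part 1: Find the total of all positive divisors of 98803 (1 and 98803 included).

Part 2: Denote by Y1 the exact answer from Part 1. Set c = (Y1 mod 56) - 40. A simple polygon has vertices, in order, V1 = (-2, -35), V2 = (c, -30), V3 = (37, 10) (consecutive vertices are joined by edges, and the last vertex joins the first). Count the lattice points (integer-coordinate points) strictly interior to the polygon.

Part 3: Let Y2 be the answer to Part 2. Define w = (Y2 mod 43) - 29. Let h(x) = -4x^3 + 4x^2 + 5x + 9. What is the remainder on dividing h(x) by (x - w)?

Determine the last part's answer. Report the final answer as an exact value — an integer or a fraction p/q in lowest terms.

38712

Part 1: 98803 = 29 * 3407; sigma = (1 + 29) * (1 + 3407) = 30 * 3408 = 102240; answer 102240
Part 2: Y1 = 102240; c = 0; cross terms: (-2*-30 - 0*-35)=60, (0*10 - 37*-30)=1110, (37*-35 - -2*10)=-1275; twice the area = |-105| = 105; area = 105/2; boundary points = 1 + 1 + 3 = 5; strictly interior points = area - boundary/2 + 1 = 51; answer 51
Part 3: Y2 = 51; w = -21; remainder = value at the root: -4*(-21)^3 + 4*(-21)^2 + 5*(-21)^1 + 9 = (37044) + (1764) + (-105) + (9) = 38712; answer 38712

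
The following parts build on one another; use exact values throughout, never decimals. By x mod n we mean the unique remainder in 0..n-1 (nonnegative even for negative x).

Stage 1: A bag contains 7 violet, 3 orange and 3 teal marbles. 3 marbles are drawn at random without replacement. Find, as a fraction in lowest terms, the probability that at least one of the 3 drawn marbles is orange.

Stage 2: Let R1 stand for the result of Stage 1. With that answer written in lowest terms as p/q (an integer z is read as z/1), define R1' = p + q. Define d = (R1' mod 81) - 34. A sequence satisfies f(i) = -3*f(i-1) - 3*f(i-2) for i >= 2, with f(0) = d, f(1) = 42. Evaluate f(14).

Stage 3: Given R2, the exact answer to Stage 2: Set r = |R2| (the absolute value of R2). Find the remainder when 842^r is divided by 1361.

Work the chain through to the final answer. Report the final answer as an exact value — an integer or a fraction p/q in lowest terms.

1105

Stage 1: total draws C(13,3) = 286; complement C(10,3) = 120; favorable 286 - 120 = 166; P = 83/143; answer 83/143
Stage 2: R1 = 83/143; threaded value p + q = 226; d = 30; f(2) = -3*(42) - 3*(30) = -216; iterating: f(2)=-216, f(3)=522, f(4)=-918, f(5)=1188, f(6)=-810, f(7)=-1134, f(8)=5832, f(9)=-14094, f(10)=24786, f(11)=-32076, f(12)=21870, f(13)=30618, f(14)=-157464; answer -157464
Stage 3: R2 = -157464; r = 157464; squarings mod 1361: 842^1=842, 842^2=1244, 842^4=79, 842^8=797, 842^16=983, 842^32=1340, 842^64=441, 842^128=1219, 842^256=1110, 842^512=395, 842^1024=871, 842^2048=564, 842^4096=983, 842^8192=1340, 842^16384=441, 842^32768=1219, 842^65536=1110, 842^131072=395; 842^157464 = 842^8 * 842^16 * 842^256 * 842^512 * 842^1024 * 842^8192 * 842^16384 * 842^131072 = 1105 (mod 1361); answer 1105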